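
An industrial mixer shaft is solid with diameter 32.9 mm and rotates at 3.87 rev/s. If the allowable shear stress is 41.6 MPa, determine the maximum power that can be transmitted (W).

7070 W

J = πd⁴/32 = π(0.0329)⁴/32 = 1.150×10^-7 m⁴.
T_max = τ_allow·J/r = 4.16×10^7 × 1.150×10^-7 / 0.0164 = 290.9 N·m.
ω = 2π·3.87 = 24.32 rad/s, so P_max = T_max·ω = 7073 W.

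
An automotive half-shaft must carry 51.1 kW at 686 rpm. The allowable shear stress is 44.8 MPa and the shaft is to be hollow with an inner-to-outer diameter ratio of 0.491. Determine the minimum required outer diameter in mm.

ω = 2π·686/60 = 71.84 rad/s, so T = P/ω = 51.1×10³ / 71.84 = 711.3 N·m.
For a hollow shaft with d_i/d_o = 0.491: τ_max = 16T/(π d_o³ (1−k⁴)), so d_o = [16T/(π τ_allow (1−k⁴))]^(1/3) = [16·711.3/(π·4.48×10^7·0.9419)]^(1/3) = 0.04412 m.

44.1 mm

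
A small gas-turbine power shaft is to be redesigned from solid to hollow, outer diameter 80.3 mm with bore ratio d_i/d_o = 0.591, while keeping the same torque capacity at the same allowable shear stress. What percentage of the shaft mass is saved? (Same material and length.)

29.0 %

Equal τ_max and T ⇒ the solid shaft needs d_s³ = d_o³(1−k⁴), so d_s = 80.3·(1−0.591⁴)^(1/3) = 76.89 mm.
Area ratio A_h/A_s = d_o²(1−k²)/d_s² = (1−k²)/(1−k⁴)^(2/3) = 0.7097.
Mass saving = 1 − 0.7097 = 29.0 %.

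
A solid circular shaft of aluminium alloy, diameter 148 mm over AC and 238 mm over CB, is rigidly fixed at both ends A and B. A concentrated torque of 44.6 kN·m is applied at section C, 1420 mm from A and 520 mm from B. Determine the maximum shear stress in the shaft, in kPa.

16000 kPa

Compatibility: T_A·a/J_AC = T_B·b/J_CB with T_A + T_B = T₀.
J_AC = 4.71×10^-5 m⁴, J_CB = 3.15×10^-4 m⁴, so T_A = T₀·(J_AC/a)/((J_AC/a)+(J_CB/b)) = 2315 N·m, T_B = 42280 N·m.
τ in each portion: τ_AC = 3.64×10^6 Pa, τ_CB = 1.60×10^7 Pa; maximum is in CB.
τ_max = T_CB·r/J = 42280·0.119/3.15×10^-4 = 1.597×10^7 Pa.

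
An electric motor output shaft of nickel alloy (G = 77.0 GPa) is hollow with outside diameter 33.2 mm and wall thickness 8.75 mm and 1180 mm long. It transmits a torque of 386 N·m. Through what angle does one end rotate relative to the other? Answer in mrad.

J = π(d_o⁴ − d_i⁴)/32 = π(0.0332⁴ − 0.0157⁴)/32 = 1.133×10^-7 m⁴.
θ = T·L/(G·J) = 386.0 × 1.18 / (77.0×10⁹ × 1.133×10^-7) = 0.05220 rad.

52.2 mrad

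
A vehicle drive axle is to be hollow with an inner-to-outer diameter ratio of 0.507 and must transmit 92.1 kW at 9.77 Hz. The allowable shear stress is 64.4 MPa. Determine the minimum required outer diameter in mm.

50.3 mm

ω = 2π·9.77 = 61.39 rad/s, so T = P/ω = 92.1×10³ / 61.39 = 1500 N·m.
For a hollow shaft with d_i/d_o = 0.507: τ_max = 16T/(π d_o³ (1−k⁴)), so d_o = [16T/(π τ_allow (1−k⁴))]^(1/3) = [16·1500/(π·6.44×10^7·0.9339)]^(1/3) = 0.05027 m.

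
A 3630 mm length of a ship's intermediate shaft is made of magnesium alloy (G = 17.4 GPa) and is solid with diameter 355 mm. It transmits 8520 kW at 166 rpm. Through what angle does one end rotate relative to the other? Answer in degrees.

3.76°

ω = 2π·166/60 = 17.38 rad/s, so T = P/ω = 8520×10³ / 17.38 = 490100 N·m.
J = πd⁴/32 = π(0.355)⁴/32 = 1.559×10^-3 m⁴.
θ = T·L/(G·J) = 490100 × 3.63 / (17.4×10⁹ × 1.559×10^-3) = 0.06558 rad.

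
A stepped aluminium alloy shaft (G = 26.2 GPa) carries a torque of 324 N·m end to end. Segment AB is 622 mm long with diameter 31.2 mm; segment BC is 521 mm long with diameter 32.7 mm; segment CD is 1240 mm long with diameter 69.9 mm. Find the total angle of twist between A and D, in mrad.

J_AB = π(0.0312)⁴/32 = 9.30×10^-8 m⁴; J_BC = π(0.0327)⁴/32 = 1.12×10^-7 m⁴; J_CD = π(0.0699)⁴/32 = 2.34×10^-6 m⁴.
θ = (T/G)·Σ L_i/J_i = (324.0/26.2×10⁹)·(0.622/9.30×10^-8 + 0.521/1.12×10^-7 + 1.24/2.34×10^-6) = 0.1466 rad.

147 mrad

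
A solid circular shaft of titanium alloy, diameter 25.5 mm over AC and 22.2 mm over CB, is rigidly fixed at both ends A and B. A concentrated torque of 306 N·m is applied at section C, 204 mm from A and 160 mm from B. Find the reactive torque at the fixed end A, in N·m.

Compatibility: T_A·a/J_AC = T_B·b/J_CB with T_A + T_B = T₀.
J_AC = 4.15×10^-8 m⁴, J_CB = 2.38×10^-8 m⁴, so T_A = T₀·(J_AC/a)/((J_AC/a)+(J_CB/b)) = 176.6 N·m, T_B = 129.4 N·m.

177 N·m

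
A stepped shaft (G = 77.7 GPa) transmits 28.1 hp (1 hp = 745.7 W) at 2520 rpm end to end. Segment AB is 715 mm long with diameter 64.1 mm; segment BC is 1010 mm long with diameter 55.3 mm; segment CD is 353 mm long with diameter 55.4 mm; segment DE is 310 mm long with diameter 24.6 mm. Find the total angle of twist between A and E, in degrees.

ω = 2π·2520/60 = 263.9 rad/s, so T = P/ω = 28.1×745.7 / 263.9 = 79.40 N·m.
J_AB = π(0.0641)⁴/32 = 1.66×10^-6 m⁴; J_BC = π(0.0553)⁴/32 = 9.18×10^-7 m⁴; J_CD = π(0.0554)⁴/32 = 9.25×10^-7 m⁴; J_DE = π(0.0246)⁴/32 = 3.60×10^-8 m⁴.
θ = (T/G)·Σ L_i/J_i = (79.40/77.7×10⁹)·(0.715/1.66×10^-6 + 1.01/9.18×10^-7 + 0.353/9.25×10^-7 + 0.310/3.60×10^-8) = 0.01077 rad.

0.617°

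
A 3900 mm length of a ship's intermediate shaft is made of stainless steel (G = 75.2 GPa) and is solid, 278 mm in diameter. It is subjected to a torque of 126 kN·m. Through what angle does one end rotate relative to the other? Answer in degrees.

J = πd⁴/32 = π(0.278)⁴/32 = 5.864×10^-4 m⁴.
θ = T·L/(G·J) = 126000 × 3.90 / (75.2×10⁹ × 5.864×10^-4) = 0.01114 rad.

0.638°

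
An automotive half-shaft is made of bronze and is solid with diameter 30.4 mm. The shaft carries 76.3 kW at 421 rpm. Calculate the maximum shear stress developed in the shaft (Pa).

ω = 2π·421/60 = 44.09 rad/s, so T = P/ω = 76.3×10³ / 44.09 = 1731 N·m.
J = πd⁴/32 = π(0.0304)⁴/32 = 8.385×10^-8 m⁴.
τ_max = T·r/J = 1731 × 0.0152 / 8.385×10^-8 = 3.137×10^8 Pa.

3.14e8 Pa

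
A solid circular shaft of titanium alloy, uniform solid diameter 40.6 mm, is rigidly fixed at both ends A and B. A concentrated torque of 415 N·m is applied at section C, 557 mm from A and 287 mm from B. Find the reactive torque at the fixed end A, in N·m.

141 N·m

With uniform GJ and both ends fixed, compatibility θ_AC = θ_CB gives T_A·a = T_B·b, together with T_A + T_B = T₀.
T_A = T₀·b/(a+b) = 415.0·287/844.0 = 141.1 N·m; T_B = 273.9 N·m.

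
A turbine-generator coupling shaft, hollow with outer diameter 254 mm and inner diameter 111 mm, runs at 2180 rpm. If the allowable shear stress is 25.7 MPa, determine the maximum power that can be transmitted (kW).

J = π(d_o⁴ − d_i⁴)/32 = π(0.254⁴ − 0.111⁴)/32 = 3.937×10^-4 m⁴.
T_max = τ_allow·J/r = 2.57×10^7 × 3.937×10^-4 / 0.127 = 79680 N·m.
ω = 2π·2180/60 = 228.3 rad/s, so P_max = T_max·ω = 1.819×10^7 W.

18200 kW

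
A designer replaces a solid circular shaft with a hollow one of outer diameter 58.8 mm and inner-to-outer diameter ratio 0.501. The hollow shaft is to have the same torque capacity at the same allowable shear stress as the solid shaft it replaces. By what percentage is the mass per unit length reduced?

21.8 %

Equal τ_max and T ⇒ the solid shaft needs d_s³ = d_o³(1−k⁴), so d_s = 58.8·(1−0.501⁴)^(1/3) = 57.54 mm.
Area ratio A_h/A_s = d_o²(1−k²)/d_s² = (1−k²)/(1−k⁴)^(2/3) = 0.7822.
Mass saving = 1 − 0.7822 = 21.8 %.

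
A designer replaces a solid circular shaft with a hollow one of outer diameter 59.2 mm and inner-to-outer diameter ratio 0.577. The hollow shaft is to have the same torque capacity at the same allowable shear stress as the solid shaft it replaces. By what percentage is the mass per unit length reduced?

27.9 %

Equal τ_max and T ⇒ the solid shaft needs d_s³ = d_o³(1−k⁴), so d_s = 59.2·(1−0.577⁴)^(1/3) = 56.93 mm.
Area ratio A_h/A_s = d_o²(1−k²)/d_s² = (1−k²)/(1−k⁴)^(2/3) = 0.7214.
Mass saving = 1 − 0.7214 = 27.9 %.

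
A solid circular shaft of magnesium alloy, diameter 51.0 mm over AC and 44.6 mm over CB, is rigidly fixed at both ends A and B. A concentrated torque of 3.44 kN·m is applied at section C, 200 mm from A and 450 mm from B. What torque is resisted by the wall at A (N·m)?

Compatibility: T_A·a/J_AC = T_B·b/J_CB with T_A + T_B = T₀.
J_AC = 6.64×10^-7 m⁴, J_CB = 3.88×10^-7 m⁴, so T_A = T₀·(J_AC/a)/((J_AC/a)+(J_CB/b)) = 2730 N·m, T_B = 709.7 N·m.

2730 N·m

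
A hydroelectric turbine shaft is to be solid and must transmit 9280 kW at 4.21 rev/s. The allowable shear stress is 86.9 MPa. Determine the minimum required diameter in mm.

274 mm

ω = 2π·4.21 = 26.45 rad/s, so T = P/ω = 9280×10³ / 26.45 = 350800 N·m.
For a solid shaft τ_max = 16T/(πd³), so d = (16T/(π τ_allow))^(1/3) = (16·350800/(π·8.69×10^7))^(1/3) = 0.2740 m.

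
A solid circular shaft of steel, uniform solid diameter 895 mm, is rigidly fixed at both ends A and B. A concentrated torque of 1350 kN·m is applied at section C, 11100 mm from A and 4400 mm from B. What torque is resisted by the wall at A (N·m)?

With uniform GJ and both ends fixed, compatibility θ_AC = θ_CB gives T_A·a = T_B·b, together with T_A + T_B = T₀.
T_A = T₀·b/(a+b) = 1.350e6·4400/15500 = 383200 N·m; T_B = 966800 N·m.

383000 N·m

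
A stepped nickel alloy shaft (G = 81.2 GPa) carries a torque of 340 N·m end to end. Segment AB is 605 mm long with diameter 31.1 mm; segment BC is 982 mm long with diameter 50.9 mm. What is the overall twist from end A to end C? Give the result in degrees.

J_AB = π(0.0311)⁴/32 = 9.18×10^-8 m⁴; J_BC = π(0.0509)⁴/32 = 6.59×10^-7 m⁴.
θ = (T/G)·Σ L_i/J_i = (340.0/81.2×10⁹)·(0.605/9.18×10^-8 + 0.982/6.59×10^-7) = 0.03382 rad.

1.94°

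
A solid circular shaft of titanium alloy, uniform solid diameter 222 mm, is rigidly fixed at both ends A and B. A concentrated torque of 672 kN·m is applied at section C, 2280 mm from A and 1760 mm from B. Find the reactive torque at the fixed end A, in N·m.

With uniform GJ and both ends fixed, compatibility θ_AC = θ_CB gives T_A·a = T_B·b, together with T_A + T_B = T₀.
T_A = T₀·b/(a+b) = 672000·1760/4040 = 292800 N·m; T_B = 379200 N·m.

293000 N·m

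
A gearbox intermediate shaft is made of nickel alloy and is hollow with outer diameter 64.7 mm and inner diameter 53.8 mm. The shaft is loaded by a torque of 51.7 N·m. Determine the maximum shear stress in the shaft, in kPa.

J = π(d_o⁴ − d_i⁴)/32 = π(0.0647⁴ − 0.0538⁴)/32 = 8.979×10^-7 m⁴.
τ_max = T·r/J = 51.70 × 0.0324 / 8.979×10^-7 = 1.863×10^6 Pa.

1860 kPa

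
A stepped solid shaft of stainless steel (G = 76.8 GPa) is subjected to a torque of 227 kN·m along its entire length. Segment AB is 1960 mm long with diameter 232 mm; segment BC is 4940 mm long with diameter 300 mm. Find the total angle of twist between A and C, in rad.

0.0387 rad

J_AB = π(0.232)⁴/32 = 2.84×10^-4 m⁴; J_BC = π(0.300)⁴/32 = 7.95×10^-4 m⁴.
θ = (T/G)·Σ L_i/J_i = (227000/76.8×10⁹)·(1.96/2.84×10^-4 + 4.94/7.95×10^-4) = 0.03873 rad.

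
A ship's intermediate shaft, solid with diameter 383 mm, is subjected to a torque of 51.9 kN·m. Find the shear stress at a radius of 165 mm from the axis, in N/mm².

J = πd⁴/32 = π(0.383)⁴/32 = 2.112×10^-3 m⁴.
Shear stress varies linearly with radius: τ = T·r/J = 51900 × 0.165 / 2.112×10^-3 = 4.054×10^6 Pa.

4.05 N/mm²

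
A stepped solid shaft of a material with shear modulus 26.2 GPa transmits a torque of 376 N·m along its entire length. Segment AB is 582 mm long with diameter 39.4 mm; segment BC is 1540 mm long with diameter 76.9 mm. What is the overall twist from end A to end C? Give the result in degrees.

J_AB = π(0.0394)⁴/32 = 2.37×10^-7 m⁴; J_BC = π(0.0769)⁴/32 = 3.43×10^-6 m⁴.
θ = (T/G)·Σ L_i/J_i = (376.0/26.2×10⁹)·(0.582/2.37×10^-7 + 1.54/3.43×10^-6) = 0.04174 rad.

2.39°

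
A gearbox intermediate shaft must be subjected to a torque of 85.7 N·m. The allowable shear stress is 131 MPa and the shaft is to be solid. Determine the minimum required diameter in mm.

For a solid shaft τ_max = 16T/(πd³), so d = (16T/(π τ_allow))^(1/3) = (16·85.70/(π·1.31×10^8))^(1/3) = 0.01494 m.

14.9 mm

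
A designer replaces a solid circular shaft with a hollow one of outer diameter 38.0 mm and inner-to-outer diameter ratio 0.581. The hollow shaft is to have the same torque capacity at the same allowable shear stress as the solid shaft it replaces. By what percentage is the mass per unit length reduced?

28.2 %

Equal τ_max and T ⇒ the solid shaft needs d_s³ = d_o³(1−k⁴), so d_s = 38.0·(1−0.581⁴)^(1/3) = 36.50 mm.
Area ratio A_h/A_s = d_o²(1−k²)/d_s² = (1−k²)/(1−k⁴)^(2/3) = 0.7181.
Mass saving = 1 − 0.7181 = 28.2 %.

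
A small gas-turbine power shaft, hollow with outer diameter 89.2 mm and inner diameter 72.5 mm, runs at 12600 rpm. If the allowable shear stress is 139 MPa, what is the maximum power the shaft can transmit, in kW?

J = π(d_o⁴ − d_i⁴)/32 = π(0.0892⁴ − 0.0725⁴)/32 = 3.503×10^-6 m⁴.
T_max = τ_allow·J/r = 1.39×10^8 × 3.503×10^-6 / 0.0446 = 10920 N·m.
ω = 2π·12600/60 = 1319 rad/s, so P_max = T_max·ω = 1.440×10^7 W.

14400 kW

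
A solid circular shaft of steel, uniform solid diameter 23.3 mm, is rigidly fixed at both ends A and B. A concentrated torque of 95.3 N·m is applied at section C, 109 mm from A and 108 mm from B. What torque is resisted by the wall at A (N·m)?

47.4 N·m

With uniform GJ and both ends fixed, compatibility θ_AC = θ_CB gives T_A·a = T_B·b, together with T_A + T_B = T₀.
T_A = T₀·b/(a+b) = 95.30·108/217.0 = 47.43 N·m; T_B = 47.87 N·m.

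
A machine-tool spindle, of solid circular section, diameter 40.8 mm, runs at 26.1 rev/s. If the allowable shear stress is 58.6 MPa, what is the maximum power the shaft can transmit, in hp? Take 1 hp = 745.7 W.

172 hp

J = πd⁴/32 = π(0.0408)⁴/32 = 2.720×10^-7 m⁴.
T_max = τ_allow·J/r = 5.86×10^7 × 2.720×10^-7 / 0.0204 = 781.5 N·m.
ω = 2π·26.1 = 164.0 rad/s, so P_max = T_max·ω = 1.282×10^5 W.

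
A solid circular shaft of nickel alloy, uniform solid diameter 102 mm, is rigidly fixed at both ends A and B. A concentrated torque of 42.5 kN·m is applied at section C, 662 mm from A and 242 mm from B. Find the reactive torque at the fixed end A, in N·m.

With uniform GJ and both ends fixed, compatibility θ_AC = θ_CB gives T_A·a = T_B·b, together with T_A + T_B = T₀.
T_A = T₀·b/(a+b) = 42500·242/904.0 = 11380 N·m; T_B = 31120 N·m.

11400 N·m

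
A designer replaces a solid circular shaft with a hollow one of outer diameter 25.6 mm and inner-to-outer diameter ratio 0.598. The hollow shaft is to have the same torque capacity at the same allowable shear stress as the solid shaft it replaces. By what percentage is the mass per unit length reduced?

29.6 %

Equal τ_max and T ⇒ the solid shaft needs d_s³ = d_o³(1−k⁴), so d_s = 25.6·(1−0.598⁴)^(1/3) = 24.46 mm.
Area ratio A_h/A_s = d_o²(1−k²)/d_s² = (1−k²)/(1−k⁴)^(2/3) = 0.7038.
Mass saving = 1 − 0.7038 = 29.6 %.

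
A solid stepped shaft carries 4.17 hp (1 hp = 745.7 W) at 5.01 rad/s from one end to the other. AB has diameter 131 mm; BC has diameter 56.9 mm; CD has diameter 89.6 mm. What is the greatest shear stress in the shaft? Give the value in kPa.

17200 kPa

ω = 5.01 rad/s, so T = P/ω = 4.17×745.7 / 5.010 = 620.7 N·m.
Under the same torque, τ_max = 16T/(πd³) is largest where d is smallest — segment BC (d = 56.9 mm).
τ_max = 16·620.7/(π·(0.0569)³) = 1.716×10^7 Pa.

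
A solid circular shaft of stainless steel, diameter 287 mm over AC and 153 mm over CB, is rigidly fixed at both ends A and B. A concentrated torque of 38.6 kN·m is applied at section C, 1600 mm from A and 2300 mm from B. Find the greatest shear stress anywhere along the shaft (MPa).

Compatibility: T_A·a/J_AC = T_B·b/J_CB with T_A + T_B = T₀.
J_AC = 6.66×10^-4 m⁴, J_CB = 5.38×10^-5 m⁴, so T_A = T₀·(J_AC/a)/((J_AC/a)+(J_CB/b)) = 36550 N·m, T_B = 2053 N·m.
τ in each portion: τ_AC = 7.87×10^6 Pa, τ_CB = 2.92×10^6 Pa; maximum is in AC.
τ_max = T_AC·r/J = 36550·0.143/6.66×10^-4 = 7.874×10^6 Pa.

7.87 MPa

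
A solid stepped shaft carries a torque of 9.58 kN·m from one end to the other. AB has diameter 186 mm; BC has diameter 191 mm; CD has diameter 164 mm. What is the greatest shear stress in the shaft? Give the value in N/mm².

11.1 N/mm²

Under the same torque, τ_max = 16T/(πd³) is largest where d is smallest — segment CD (d = 164 mm).
τ_max = 16·9580/(π·(0.164)³) = 1.106×10^7 Pa.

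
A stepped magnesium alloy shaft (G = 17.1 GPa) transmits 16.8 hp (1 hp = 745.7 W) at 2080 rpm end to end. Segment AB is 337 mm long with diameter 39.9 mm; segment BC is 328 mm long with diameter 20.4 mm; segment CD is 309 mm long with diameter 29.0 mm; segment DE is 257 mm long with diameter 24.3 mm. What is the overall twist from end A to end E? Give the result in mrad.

110 mrad

ω = 2π·2080/60 = 217.8 rad/s, so T = P/ω = 16.8×745.7 / 217.8 = 57.52 N·m.
J_AB = π(0.0399)⁴/32 = 2.49×10^-7 m⁴; J_BC = π(0.0204)⁴/32 = 1.70×10^-8 m⁴; J_CD = π(0.0290)⁴/32 = 6.94×10^-8 m⁴; J_DE = π(0.0243)⁴/32 = 3.42×10^-8 m⁴.
θ = (T/G)·Σ L_i/J_i = (57.52/17.1×10⁹)·(0.337/2.49×10^-7 + 0.328/1.70×10^-8 + 0.309/6.94×10^-8 + 0.257/3.42×10^-8) = 0.1097 rad.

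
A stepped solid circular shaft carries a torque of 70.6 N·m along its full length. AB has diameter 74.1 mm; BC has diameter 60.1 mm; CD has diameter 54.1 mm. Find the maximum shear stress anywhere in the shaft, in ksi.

0.329 ksi

Under the same torque, τ_max = 16T/(πd³) is largest where d is smallest — segment CD (d = 54.1 mm).
τ_max = 16·70.60/(π·(0.0541)³) = 2.271×10^6 Pa.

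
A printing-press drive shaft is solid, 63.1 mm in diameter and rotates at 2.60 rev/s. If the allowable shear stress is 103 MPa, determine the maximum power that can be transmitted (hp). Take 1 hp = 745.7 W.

J = πd⁴/32 = π(0.0631)⁴/32 = 1.556×10^-6 m⁴.
T_max = τ_allow·J/r = 1.03×10^8 × 1.556×10^-6 / 0.0316 = 5081 N·m.
ω = 2π·2.60 = 16.34 rad/s, so P_max = T_max·ω = 8.301×10^4 W.

111 hp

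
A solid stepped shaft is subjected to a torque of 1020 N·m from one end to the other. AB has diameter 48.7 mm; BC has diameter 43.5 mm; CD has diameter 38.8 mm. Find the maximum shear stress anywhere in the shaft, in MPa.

Under the same torque, τ_max = 16T/(πd³) is largest where d is smallest — segment CD (d = 38.8 mm).
τ_max = 16·1020/(π·(0.0388)³) = 8.894×10^7 Pa.

88.9 MPa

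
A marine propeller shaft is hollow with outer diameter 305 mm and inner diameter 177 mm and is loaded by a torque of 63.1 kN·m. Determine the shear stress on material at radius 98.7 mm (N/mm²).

8.27 N/mm²

J = π(d_o⁴ − d_i⁴)/32 = π(0.305⁴ − 0.177⁴)/32 = 7.532×10^-4 m⁴.
Shear stress varies linearly with radius: τ = T·r/J = 63100 × 0.0987 / 7.532×10^-4 = 8.269×10^6 Pa.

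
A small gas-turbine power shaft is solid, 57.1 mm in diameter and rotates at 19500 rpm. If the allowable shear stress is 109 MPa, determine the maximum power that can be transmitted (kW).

J = πd⁴/32 = π(0.0571)⁴/32 = 1.044×10^-6 m⁴.
T_max = τ_allow·J/r = 1.09×10^8 × 1.044×10^-6 / 0.0285 = 3984 N·m.
ω = 2π·19500/60 = 2042 rad/s, so P_max = T_max·ω = 8.136×10^6 W.

8140 kW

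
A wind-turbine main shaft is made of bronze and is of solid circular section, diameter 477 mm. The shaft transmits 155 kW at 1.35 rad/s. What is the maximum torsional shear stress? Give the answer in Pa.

ω = 1.35 rad/s, so T = P/ω = 155×10³ / 1.350 = 114800 N·m.
J = πd⁴/32 = π(0.477)⁴/32 = 5.082×10^-3 m⁴.
τ_max = T·r/J = 114800 × 0.238 / 5.082×10^-3 = 5.388×10^6 Pa.

5.39e6 Pa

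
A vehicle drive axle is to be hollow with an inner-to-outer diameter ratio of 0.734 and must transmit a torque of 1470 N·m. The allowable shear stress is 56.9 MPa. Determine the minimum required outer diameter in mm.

57.0 mm

For a hollow shaft with d_i/d_o = 0.734: τ_max = 16T/(π d_o³ (1−k⁴)), so d_o = [16T/(π τ_allow (1−k⁴))]^(1/3) = [16·1470/(π·5.69×10^7·0.7097)]^(1/3) = 0.05702 m.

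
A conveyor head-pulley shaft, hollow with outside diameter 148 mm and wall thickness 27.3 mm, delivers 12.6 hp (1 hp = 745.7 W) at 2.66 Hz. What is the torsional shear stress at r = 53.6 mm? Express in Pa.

760000 Pa

ω = 2π·2.66 = 16.71 rad/s, so T = P/ω = 12.6×745.7 / 16.71 = 562.2 N·m.
J = π(d_o⁴ − d_i⁴)/32 = π(0.148⁴ − 0.0934⁴)/32 = 3.963×10^-5 m⁴.
Shear stress varies linearly with radius: τ = T·r/J = 562.2 × 0.0536 / 3.963×10^-5 = 7.603×10^5 Pa.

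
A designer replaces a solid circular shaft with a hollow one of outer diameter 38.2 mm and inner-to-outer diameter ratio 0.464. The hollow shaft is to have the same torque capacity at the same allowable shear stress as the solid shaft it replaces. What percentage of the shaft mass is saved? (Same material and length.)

19.0 %

Equal τ_max and T ⇒ the solid shaft needs d_s³ = d_o³(1−k⁴), so d_s = 38.2·(1−0.464⁴)^(1/3) = 37.60 mm.
Area ratio A_h/A_s = d_o²(1−k²)/d_s² = (1−k²)/(1−k⁴)^(2/3) = 0.8099.
Mass saving = 1 − 0.8099 = 19.0 %.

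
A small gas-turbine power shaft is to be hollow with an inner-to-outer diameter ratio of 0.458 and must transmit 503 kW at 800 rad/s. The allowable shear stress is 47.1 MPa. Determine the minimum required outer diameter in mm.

41.4 mm

ω = 800 rad/s, so T = P/ω = 503×10³ / 800.0 = 628.8 N·m.
For a hollow shaft with d_i/d_o = 0.458: τ_max = 16T/(π d_o³ (1−k⁴)), so d_o = [16T/(π τ_allow (1−k⁴))]^(1/3) = [16·628.8/(π·4.71×10^7·0.9560)]^(1/3) = 0.04143 m.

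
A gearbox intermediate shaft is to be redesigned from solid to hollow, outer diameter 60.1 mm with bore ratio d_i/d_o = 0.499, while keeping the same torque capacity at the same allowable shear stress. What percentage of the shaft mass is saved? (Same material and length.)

21.6 %

Equal τ_max and T ⇒ the solid shaft needs d_s³ = d_o³(1−k⁴), so d_s = 60.1·(1−0.499⁴)^(1/3) = 58.83 mm.
Area ratio A_h/A_s = d_o²(1−k²)/d_s² = (1−k²)/(1−k⁴)^(2/3) = 0.7837.
Mass saving = 1 − 0.7837 = 21.6 %.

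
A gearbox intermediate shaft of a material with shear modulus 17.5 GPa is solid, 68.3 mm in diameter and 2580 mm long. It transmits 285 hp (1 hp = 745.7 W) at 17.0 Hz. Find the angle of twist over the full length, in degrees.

7.87°

ω = 2π·17.0 = 106.8 rad/s, so T = P/ω = 285×745.7 / 106.8 = 1990 N·m.
J = πd⁴/32 = π(0.0683)⁴/32 = 2.136×10^-6 m⁴.
θ = T·L/(G·J) = 1990 × 2.58 / (17.5×10⁹ × 2.136×10^-6) = 0.1373 rad.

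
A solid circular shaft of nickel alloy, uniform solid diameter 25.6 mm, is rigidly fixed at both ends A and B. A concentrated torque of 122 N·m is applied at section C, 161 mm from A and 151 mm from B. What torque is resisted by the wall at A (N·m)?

59.0 N·m

With uniform GJ and both ends fixed, compatibility θ_AC = θ_CB gives T_A·a = T_B·b, together with T_A + T_B = T₀.
T_A = T₀·b/(a+b) = 122.0·151/312.0 = 59.04 N·m; T_B = 62.96 N·m.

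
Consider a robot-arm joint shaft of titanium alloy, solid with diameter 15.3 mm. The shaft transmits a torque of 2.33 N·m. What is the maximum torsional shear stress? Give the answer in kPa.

3310 kPa

J = πd⁴/32 = π(0.0153)⁴/32 = 5.380×10^-9 m⁴.
τ_max = T·r/J = 2.330 × 0.00765 / 5.380×10^-9 = 3.313×10^6 Pa.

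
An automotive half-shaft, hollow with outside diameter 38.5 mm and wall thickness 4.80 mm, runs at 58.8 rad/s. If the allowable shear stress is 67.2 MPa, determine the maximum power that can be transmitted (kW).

J = π(d_o⁴ − d_i⁴)/32 = π(0.0385⁴ − 0.0289⁴)/32 = 1.472×10^-7 m⁴.
T_max = τ_allow·J/r = 6.72×10^7 × 1.472×10^-7 / 0.0192 = 513.9 N·m.
ω = 58.8 rad/s, so P_max = T_max·ω = 3.022×10^4 W.

30.2 kW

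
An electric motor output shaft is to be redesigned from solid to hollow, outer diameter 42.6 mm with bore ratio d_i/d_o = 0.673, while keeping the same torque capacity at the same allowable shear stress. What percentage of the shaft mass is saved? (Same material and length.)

36.2 %

Equal τ_max and T ⇒ the solid shaft needs d_s³ = d_o³(1−k⁴), so d_s = 42.6·(1−0.673⁴)^(1/3) = 39.46 mm.
Area ratio A_h/A_s = d_o²(1−k²)/d_s² = (1−k²)/(1−k⁴)^(2/3) = 0.6376.
Mass saving = 1 − 0.6376 = 36.2 %.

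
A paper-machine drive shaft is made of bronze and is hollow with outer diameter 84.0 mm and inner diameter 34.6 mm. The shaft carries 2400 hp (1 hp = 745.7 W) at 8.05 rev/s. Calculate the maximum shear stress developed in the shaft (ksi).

ω = 2π·8.05 = 50.58 rad/s, so T = P/ω = 2400×745.7 / 50.58 = 35380 N·m.
J = π(d_o⁴ − d_i⁴)/32 = π(0.0840⁴ − 0.0346⁴)/32 = 4.747×10^-6 m⁴.
τ_max = T·r/J = 35380 × 0.0420 / 4.747×10^-6 = 3.131×10^8 Pa.

45.4 ksi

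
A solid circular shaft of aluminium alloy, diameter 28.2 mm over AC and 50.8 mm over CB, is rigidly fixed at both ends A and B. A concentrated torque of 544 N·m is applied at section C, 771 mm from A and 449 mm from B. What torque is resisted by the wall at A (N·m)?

Compatibility: T_A·a/J_AC = T_B·b/J_CB with T_A + T_B = T₀.
J_AC = 6.21×10^-8 m⁴, J_CB = 6.54×10^-7 m⁴, so T_A = T₀·(J_AC/a)/((J_AC/a)+(J_CB/b)) = 28.51 N·m, T_B = 515.5 N·m.

28.5 N·m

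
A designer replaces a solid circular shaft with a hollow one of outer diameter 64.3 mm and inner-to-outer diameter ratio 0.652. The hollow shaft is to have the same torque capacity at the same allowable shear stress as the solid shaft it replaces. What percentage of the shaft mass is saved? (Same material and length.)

34.3 %

Equal τ_max and T ⇒ the solid shaft needs d_s³ = d_o³(1−k⁴), so d_s = 64.3·(1−0.652⁴)^(1/3) = 60.17 mm.
Area ratio A_h/A_s = d_o²(1−k²)/d_s² = (1−k²)/(1−k⁴)^(2/3) = 0.6566.
Mass saving = 1 − 0.6566 = 34.3 %.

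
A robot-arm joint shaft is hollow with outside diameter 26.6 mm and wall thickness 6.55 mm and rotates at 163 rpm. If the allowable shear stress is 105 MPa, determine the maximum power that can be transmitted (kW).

J = π(d_o⁴ − d_i⁴)/32 = π(0.0266⁴ − 0.0135⁴)/32 = 4.589×10^-8 m⁴.
T_max = τ_allow·J/r = 1.05×10^8 × 4.589×10^-8 / 0.0133 = 362.3 N·m.
ω = 2π·163/60 = 17.07 rad/s, so P_max = T_max·ω = 6184 W.

6.18 kW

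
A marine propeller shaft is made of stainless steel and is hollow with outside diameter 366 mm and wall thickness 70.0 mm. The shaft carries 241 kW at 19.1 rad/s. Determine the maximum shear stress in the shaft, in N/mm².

ω = 19.1 rad/s, so T = P/ω = 241×10³ / 19.10 = 12620 N·m.
J = π(d_o⁴ − d_i⁴)/32 = π(0.366⁴ − 0.226⁴)/32 = 1.506×10^-3 m⁴.
τ_max = T·r/J = 12620 × 0.183 / 1.506×10^-3 = 1.534×10^6 Pa.

1.53 N/mm²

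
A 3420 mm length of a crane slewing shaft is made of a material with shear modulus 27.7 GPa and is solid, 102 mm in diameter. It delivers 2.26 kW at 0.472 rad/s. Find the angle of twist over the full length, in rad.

0.0556 rad

ω = 0.472 rad/s, so T = P/ω = 2.26×10³ / 0.4720 = 4788 N·m.
J = πd⁴/32 = π(0.102)⁴/32 = 1.063×10^-5 m⁴.
θ = T·L/(G·J) = 4788 × 3.42 / (27.7×10⁹ × 1.063×10^-5) = 0.05563 rad.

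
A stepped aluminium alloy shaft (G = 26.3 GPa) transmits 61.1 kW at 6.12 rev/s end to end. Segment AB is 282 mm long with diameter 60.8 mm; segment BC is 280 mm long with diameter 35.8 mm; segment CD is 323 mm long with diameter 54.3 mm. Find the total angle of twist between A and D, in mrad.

ω = 2π·6.12 = 38.45 rad/s, so T = P/ω = 61.1×10³ / 38.45 = 1589 N·m.
J_AB = π(0.0608)⁴/32 = 1.34×10^-6 m⁴; J_BC = π(0.0358)⁴/32 = 1.61×10^-7 m⁴; J_CD = π(0.0543)⁴/32 = 8.53×10^-7 m⁴.
θ = (T/G)·Σ L_i/J_i = (1589/26.3×10⁹)·(0.282/1.34×10^-6 + 0.280/1.61×10^-7 + 0.323/8.53×10^-7) = 0.1405 rad.

140 mrad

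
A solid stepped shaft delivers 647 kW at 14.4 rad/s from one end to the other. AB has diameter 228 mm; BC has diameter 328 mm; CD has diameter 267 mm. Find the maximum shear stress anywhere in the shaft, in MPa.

19.3 MPa

ω = 14.4 rad/s, so T = P/ω = 647×10³ / 14.40 = 44930 N·m.
Under the same torque, τ_max = 16T/(πd³) is largest where d is smallest — segment AB (d = 228 mm).
τ_max = 16·44930/(π·(0.228)³) = 1.931×10^7 Pa.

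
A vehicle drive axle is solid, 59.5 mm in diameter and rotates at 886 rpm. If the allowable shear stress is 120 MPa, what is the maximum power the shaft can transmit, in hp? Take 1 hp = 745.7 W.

618 hp

J = πd⁴/32 = π(0.0595)⁴/32 = 1.230×10^-6 m⁴.
T_max = τ_allow·J/r = 1.20×10^8 × 1.230×10^-6 / 0.0297 = 4963 N·m.
ω = 2π·886/60 = 92.78 rad/s, so P_max = T_max·ω = 4.605×10^5 W.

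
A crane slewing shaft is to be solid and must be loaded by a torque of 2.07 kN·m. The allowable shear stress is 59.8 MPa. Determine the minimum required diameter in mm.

56.1 mm

For a solid shaft τ_max = 16T/(πd³), so d = (16T/(π τ_allow))^(1/3) = (16·2070/(π·5.98×10^7))^(1/3) = 0.05607 m.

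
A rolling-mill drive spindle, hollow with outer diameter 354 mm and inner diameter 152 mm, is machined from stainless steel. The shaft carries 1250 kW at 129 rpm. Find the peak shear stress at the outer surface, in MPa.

11.0 MPa

ω = 2π·129/60 = 13.51 rad/s, so T = P/ω = 1250×10³ / 13.51 = 92530 N·m.
J = π(d_o⁴ − d_i⁴)/32 = π(0.354⁴ − 0.152⁴)/32 = 1.489×10^-3 m⁴.
τ_max = T·r/J = 92530 × 0.177 / 1.489×10^-3 = 1.100×10^7 Pa.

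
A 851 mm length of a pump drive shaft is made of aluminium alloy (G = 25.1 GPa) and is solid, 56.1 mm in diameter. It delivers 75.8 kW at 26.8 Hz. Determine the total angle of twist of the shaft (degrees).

ω = 2π·26.8 = 168.4 rad/s, so T = P/ω = 75.8×10³ / 168.4 = 450.1 N·m.
J = πd⁴/32 = π(0.0561)⁴/32 = 9.724×10^-7 m⁴.
θ = T·L/(G·J) = 450.1 × 0.851 / (25.1×10⁹ × 9.724×10^-7) = 0.01569 rad.

0.899°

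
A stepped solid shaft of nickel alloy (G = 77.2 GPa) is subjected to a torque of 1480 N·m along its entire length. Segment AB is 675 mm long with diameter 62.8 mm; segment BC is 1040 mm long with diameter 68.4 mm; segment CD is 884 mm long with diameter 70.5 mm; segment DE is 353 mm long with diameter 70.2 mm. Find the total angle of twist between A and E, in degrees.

J_AB = π(0.0628)⁴/32 = 1.53×10^-6 m⁴; J_BC = π(0.0684)⁴/32 = 2.15×10^-6 m⁴; J_CD = π(0.0705)⁴/32 = 2.43×10^-6 m⁴; J_DE = π(0.0702)⁴/32 = 2.38×10^-6 m⁴.
θ = (T/G)·Σ L_i/J_i = (1480/77.2×10⁹)·(0.675/1.53×10^-6 + 1.04/2.15×10^-6 + 0.884/2.43×10^-6 + 0.353/2.38×10^-6) = 0.02758 rad.

1.58°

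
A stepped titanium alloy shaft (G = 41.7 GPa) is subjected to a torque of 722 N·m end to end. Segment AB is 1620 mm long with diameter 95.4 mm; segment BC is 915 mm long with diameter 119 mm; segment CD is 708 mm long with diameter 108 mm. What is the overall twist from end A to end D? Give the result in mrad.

5.17 mrad

J_AB = π(0.0954)⁴/32 = 8.13×10^-6 m⁴; J_BC = π(0.119)⁴/32 = 1.97×10^-5 m⁴; J_CD = π(0.108)⁴/32 = 1.34×10^-5 m⁴.
θ = (T/G)·Σ L_i/J_i = (722.0/41.7×10⁹)·(1.62/8.13×10^-6 + 0.915/1.97×10^-5 + 0.708/1.34×10^-5) = 5.172×10^-3 rad.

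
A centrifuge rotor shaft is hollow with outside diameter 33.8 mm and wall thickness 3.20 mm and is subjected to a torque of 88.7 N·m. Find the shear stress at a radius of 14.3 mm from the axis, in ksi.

2.53 ksi

J = π(d_o⁴ − d_i⁴)/32 = π(0.0338⁴ − 0.0274⁴)/32 = 7.280×10^-8 m⁴.
Shear stress varies linearly with radius: τ = T·r/J = 88.70 × 0.0143 / 7.280×10^-8 = 1.742×10^7 Pa.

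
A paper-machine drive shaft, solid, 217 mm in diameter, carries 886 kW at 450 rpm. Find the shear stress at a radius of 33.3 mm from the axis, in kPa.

2880 kPa

ω = 2π·450/60 = 47.12 rad/s, so T = P/ω = 886×10³ / 47.12 = 18800 N·m.
J = πd⁴/32 = π(0.217)⁴/32 = 2.177×10^-4 m⁴.
Shear stress varies linearly with radius: τ = T·r/J = 18800 × 0.0333 / 2.177×10^-4 = 2.876×10^6 Pa.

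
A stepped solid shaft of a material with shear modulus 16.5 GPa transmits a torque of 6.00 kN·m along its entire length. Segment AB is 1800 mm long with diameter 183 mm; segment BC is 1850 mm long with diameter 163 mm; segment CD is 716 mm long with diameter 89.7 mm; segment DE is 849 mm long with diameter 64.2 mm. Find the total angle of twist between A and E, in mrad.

J_AB = π(0.183)⁴/32 = 1.10×10^-4 m⁴; J_BC = π(0.163)⁴/32 = 6.93×10^-5 m⁴; J_CD = π(0.0897)⁴/32 = 6.36×10^-6 m⁴; J_DE = π(0.0642)⁴/32 = 1.67×10^-6 m⁴.
θ = (T/G)·Σ L_i/J_i = (6000/16.5×10⁹)·(1.80/1.10×10^-4 + 1.85/6.93×10^-5 + 0.716/6.36×10^-6 + 0.849/1.67×10^-6) = 0.2417 rad.

242 mrad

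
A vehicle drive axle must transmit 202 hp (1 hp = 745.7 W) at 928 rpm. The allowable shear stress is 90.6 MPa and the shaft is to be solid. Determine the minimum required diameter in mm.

ω = 2π·928/60 = 97.18 rad/s, so T = P/ω = 202×745.7 / 97.18 = 1550 N·m.
For a solid shaft τ_max = 16T/(πd³), so d = (16T/(π τ_allow))^(1/3) = (16·1550/(π·9.06×10^7))^(1/3) = 0.04433 m.

44.3 mm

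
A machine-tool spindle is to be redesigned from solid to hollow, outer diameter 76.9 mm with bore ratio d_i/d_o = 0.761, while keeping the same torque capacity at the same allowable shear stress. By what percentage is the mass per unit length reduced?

44.7 %

Equal τ_max and T ⇒ the solid shaft needs d_s³ = d_o³(1−k⁴), so d_s = 76.9·(1−0.761⁴)^(1/3) = 67.11 mm.
Area ratio A_h/A_s = d_o²(1−k²)/d_s² = (1−k²)/(1−k⁴)^(2/3) = 0.5526.
Mass saving = 1 − 0.5526 = 44.7 %.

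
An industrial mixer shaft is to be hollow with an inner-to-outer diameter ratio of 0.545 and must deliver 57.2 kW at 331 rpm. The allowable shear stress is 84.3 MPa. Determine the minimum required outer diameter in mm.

ω = 2π·331/60 = 34.66 rad/s, so T = P/ω = 57.2×10³ / 34.66 = 1650 N·m.
For a hollow shaft with d_i/d_o = 0.545: τ_max = 16T/(π d_o³ (1−k⁴)), so d_o = [16T/(π τ_allow (1−k⁴))]^(1/3) = [16·1650/(π·8.43×10^7·0.9118)]^(1/3) = 0.04782 m.

47.8 mm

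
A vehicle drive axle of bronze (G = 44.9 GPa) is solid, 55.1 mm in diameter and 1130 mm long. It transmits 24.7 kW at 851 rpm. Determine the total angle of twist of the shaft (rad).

0.00771 rad

ω = 2π·851/60 = 89.12 rad/s, so T = P/ω = 24.7×10³ / 89.12 = 277.2 N·m.
J = πd⁴/32 = π(0.0551)⁴/32 = 9.049×10^-7 m⁴.
θ = T·L/(G·J) = 277.2 × 1.13 / (44.9×10⁹ × 9.049×10^-7) = 7.708×10^-3 rad.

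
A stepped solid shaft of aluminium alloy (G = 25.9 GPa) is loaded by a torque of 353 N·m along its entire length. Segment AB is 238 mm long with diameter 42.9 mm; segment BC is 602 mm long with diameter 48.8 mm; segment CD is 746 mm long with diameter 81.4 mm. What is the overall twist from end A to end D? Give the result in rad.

0.0269 rad

J_AB = π(0.0429)⁴/32 = 3.33×10^-7 m⁴; J_BC = π(0.0488)⁴/32 = 5.57×10^-7 m⁴; J_CD = π(0.0814)⁴/32 = 4.31×10^-6 m⁴.
θ = (T/G)·Σ L_i/J_i = (353.0/25.9×10⁹)·(0.238/3.33×10^-7 + 0.602/5.57×10^-7 + 0.746/4.31×10^-6) = 0.02685 rad.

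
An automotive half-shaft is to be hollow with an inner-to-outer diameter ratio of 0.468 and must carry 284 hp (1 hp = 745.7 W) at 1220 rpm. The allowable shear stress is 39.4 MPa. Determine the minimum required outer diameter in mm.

ω = 2π·1220/60 = 127.8 rad/s, so T = P/ω = 284×745.7 / 127.8 = 1658 N·m.
For a hollow shaft with d_i/d_o = 0.468: τ_max = 16T/(π d_o³ (1−k⁴)), so d_o = [16T/(π τ_allow (1−k⁴))]^(1/3) = [16·1658/(π·3.94×10^7·0.9520)]^(1/3) = 0.06083 m.

60.8 mm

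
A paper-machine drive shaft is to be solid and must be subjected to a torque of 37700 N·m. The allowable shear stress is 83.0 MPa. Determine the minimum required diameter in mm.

For a solid shaft τ_max = 16T/(πd³), so d = (16T/(π τ_allow))^(1/3) = (16·37700/(π·8.30×10^7))^(1/3) = 0.1323 m.

132 mm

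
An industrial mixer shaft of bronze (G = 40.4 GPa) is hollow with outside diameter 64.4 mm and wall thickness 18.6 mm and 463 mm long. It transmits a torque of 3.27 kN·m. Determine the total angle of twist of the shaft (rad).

J = π(d_o⁴ − d_i⁴)/32 = π(0.0644⁴ − 0.0272⁴)/32 = 1.635×10^-6 m⁴.
θ = T·L/(G·J) = 3270 × 0.463 / (40.4×10⁹ × 1.635×10^-6) = 0.02292 rad.

0.0229 rad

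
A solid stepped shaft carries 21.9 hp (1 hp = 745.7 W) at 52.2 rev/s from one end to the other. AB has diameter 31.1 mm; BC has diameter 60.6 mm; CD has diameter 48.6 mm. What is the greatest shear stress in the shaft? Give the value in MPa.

8.43 MPa

ω = 2π·52.2 = 328.0 rad/s, so T = P/ω = 21.9×745.7 / 328.0 = 49.79 N·m.
Under the same torque, τ_max = 16T/(πd³) is largest where d is smallest — segment AB (d = 31.1 mm).
τ_max = 16·49.79/(π·(0.0311)³) = 8.430×10^6 Pa.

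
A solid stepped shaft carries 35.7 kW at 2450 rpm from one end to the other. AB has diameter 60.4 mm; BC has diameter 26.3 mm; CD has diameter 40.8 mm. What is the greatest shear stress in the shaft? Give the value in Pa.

ω = 2π·2450/60 = 256.6 rad/s, so T = P/ω = 35.7×10³ / 256.6 = 139.1 N·m.
Under the same torque, τ_max = 16T/(πd³) is largest where d is smallest — segment BC (d = 26.3 mm).
τ_max = 16·139.1/(π·(0.0263)³) = 3.896×10^7 Pa.

3.90e7 Pa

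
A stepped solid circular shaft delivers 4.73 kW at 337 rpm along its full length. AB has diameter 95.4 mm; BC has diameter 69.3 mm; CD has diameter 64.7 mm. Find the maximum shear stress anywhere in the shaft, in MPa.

ω = 2π·337/60 = 35.29 rad/s, so T = P/ω = 4.73×10³ / 35.29 = 134.0 N·m.
Under the same torque, τ_max = 16T/(πd³) is largest where d is smallest — segment CD (d = 64.7 mm).
τ_max = 16·134.0/(π·(0.0647)³) = 2.520×10^6 Pa.

2.52 MPa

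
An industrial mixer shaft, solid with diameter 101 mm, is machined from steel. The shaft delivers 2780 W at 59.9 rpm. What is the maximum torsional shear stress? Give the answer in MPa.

2.19 MPa

ω = 2π·59.9/60 = 6.273 rad/s, so T = P/ω = 2780 / 6.273 = 443.2 N·m.
J = πd⁴/32 = π(0.101)⁴/32 = 1.022×10^-5 m⁴.
τ_max = T·r/J = 443.2 × 0.0505 / 1.022×10^-5 = 2.191×10^6 Pa.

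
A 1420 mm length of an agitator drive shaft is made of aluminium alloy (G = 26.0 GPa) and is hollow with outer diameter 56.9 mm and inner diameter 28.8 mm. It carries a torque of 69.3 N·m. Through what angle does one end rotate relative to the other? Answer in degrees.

J = π(d_o⁴ − d_i⁴)/32 = π(0.0569⁴ − 0.0288⁴)/32 = 9.615×10^-7 m⁴.
θ = T·L/(G·J) = 69.30 × 1.42 / (26.0×10⁹ × 9.615×10^-7) = 3.936×10^-3 rad.

0.226°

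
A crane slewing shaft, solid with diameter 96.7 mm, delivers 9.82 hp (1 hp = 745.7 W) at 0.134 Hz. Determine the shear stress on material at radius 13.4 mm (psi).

ω = 2π·0.134 = 0.8419 rad/s, so T = P/ω = 9.82×745.7 / 0.8419 = 8697 N·m.
J = πd⁴/32 = π(0.0967)⁴/32 = 8.584×10^-6 m⁴.
Shear stress varies linearly with radius: τ = T·r/J = 8697 × 0.0134 / 8.584×10^-6 = 1.358×10^7 Pa.

1970 psi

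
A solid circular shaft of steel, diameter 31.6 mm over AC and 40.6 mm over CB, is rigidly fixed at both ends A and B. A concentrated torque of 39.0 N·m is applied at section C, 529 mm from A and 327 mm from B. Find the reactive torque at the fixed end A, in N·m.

7.21 N·m

Compatibility: T_A·a/J_AC = T_B·b/J_CB with T_A + T_B = T₀.
J_AC = 9.79×10^-8 m⁴, J_CB = 2.67×10^-7 m⁴, so T_A = T₀·(J_AC/a)/((J_AC/a)+(J_CB/b)) = 7.211 N·m, T_B = 31.79 N·m.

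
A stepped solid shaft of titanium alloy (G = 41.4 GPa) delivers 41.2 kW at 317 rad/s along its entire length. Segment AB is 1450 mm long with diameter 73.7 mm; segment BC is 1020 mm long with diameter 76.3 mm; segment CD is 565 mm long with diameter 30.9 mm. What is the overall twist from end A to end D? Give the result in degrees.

1.28°

ω = 317 rad/s, so T = P/ω = 41.2×10³ / 317.0 = 130.0 N·m.
J_AB = π(0.0737)⁴/32 = 2.90×10^-6 m⁴; J_BC = π(0.0763)⁴/32 = 3.33×10^-6 m⁴; J_CD = π(0.0309)⁴/32 = 8.95×10^-8 m⁴.
θ = (T/G)·Σ L_i/J_i = (130.0/41.4×10⁹)·(1.45/2.90×10^-6 + 1.02/3.33×10^-6 + 0.565/8.95×10^-8) = 0.02235 rad.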